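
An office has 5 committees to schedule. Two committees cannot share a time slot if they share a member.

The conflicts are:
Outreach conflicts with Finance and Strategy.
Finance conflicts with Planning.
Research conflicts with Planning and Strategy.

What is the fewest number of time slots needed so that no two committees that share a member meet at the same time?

3

The cycle Planning-Finance-Outreach-Strategy-Research-Planning has odd length 5, so it cannot be 2-colored; at least 3 time slots are needed.
3 time slots suffice: time slot 1 → {Outreach, Planning}; time slot 2 → {Finance, Strategy}; time slot 3 → {Research}. No two conflicting committees share a time slot.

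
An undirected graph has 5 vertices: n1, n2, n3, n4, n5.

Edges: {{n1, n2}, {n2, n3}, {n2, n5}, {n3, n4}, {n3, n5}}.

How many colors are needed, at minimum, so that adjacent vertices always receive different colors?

n2, n3, n5 are mutually adjacent, so at least 3 colors are needed.
3 colors suffice: color red → {n1, n3}; color blue → {n2, n4}; color green → {n5}. Every edge joins two different colors.

3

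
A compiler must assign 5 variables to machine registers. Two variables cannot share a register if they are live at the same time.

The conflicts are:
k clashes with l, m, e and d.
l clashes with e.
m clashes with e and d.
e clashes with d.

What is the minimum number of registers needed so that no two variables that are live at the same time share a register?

4

k, m, e, d pairwise conflict, so at least 4 registers are needed.
4 registers suffice: register 1 → {e}; register 2 → {k}; register 3 → {l, m}; register 4 → {d}. Every pair that conflicts lands in different registers.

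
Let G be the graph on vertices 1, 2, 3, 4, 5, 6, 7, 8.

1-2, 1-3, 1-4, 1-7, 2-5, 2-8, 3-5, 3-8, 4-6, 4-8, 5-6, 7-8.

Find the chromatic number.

3

The cycle 6-5-2-1-4-6 has odd length 5, so it cannot be 2-colored; at least 3 colors are needed.
3 colors suffice: color red → {1, 5, 8}; color blue → {2, 3, 4, 7}; color green → {6}. Every edge joins two different colors.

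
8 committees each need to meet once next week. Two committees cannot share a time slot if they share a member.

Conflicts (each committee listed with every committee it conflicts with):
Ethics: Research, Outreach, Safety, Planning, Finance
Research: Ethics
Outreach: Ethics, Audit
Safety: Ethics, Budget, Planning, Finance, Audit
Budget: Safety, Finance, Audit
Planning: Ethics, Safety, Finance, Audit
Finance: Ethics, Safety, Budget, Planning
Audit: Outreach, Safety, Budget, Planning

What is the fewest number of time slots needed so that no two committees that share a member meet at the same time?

4

Ethics, Safety, Planning, Finance all conflict with each other, so at least 4 time slots are needed.
4 time slots suffice: Ethics=2, Research=1, Outreach=1, Safety=1, Budget=4, Planning=4, Finance=3, Audit=2. Every pair that conflicts lands in different time slots.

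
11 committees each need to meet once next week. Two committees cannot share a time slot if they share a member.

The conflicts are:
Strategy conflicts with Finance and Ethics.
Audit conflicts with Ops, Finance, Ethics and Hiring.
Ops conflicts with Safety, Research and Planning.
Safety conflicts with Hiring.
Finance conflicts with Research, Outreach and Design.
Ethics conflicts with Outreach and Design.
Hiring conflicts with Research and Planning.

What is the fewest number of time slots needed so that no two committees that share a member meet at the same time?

2

Audit and Ops conflict, so at least 2 time slots are needed.
2 time slots suffice: time slot 1 → {Ops, Finance, Ethics, Hiring}; time slot 2 → {Strategy, Audit, Safety, Research, Planning, Outreach, Design}. No two conflicting committees share a time slot.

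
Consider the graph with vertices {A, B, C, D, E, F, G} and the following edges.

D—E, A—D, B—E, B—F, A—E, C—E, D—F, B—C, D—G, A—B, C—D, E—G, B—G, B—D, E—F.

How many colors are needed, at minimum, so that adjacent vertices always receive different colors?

B, C, D, E are mutually adjacent (a clique of size 4), so at least 4 colors are needed.
A valid assignment using 4 colors: A=yellow, B=red, C=yellow, D=green, E=blue, F=yellow, G=yellow. Every edge joins two different colors.

4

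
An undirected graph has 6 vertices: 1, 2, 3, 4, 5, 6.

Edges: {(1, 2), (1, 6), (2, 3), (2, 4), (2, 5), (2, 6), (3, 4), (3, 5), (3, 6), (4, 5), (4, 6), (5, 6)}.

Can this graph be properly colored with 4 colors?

2, 3, 4, 5, 6 are pairwise adjacent (a clique of size 5), so at least 5 colors are needed.
So 4 colors are not enough.

No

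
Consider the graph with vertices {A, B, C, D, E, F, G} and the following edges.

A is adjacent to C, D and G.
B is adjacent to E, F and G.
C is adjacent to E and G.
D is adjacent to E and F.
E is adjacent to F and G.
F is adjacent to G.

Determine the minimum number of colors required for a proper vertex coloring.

B, E, F, G are mutually adjacent (a clique of size 4), so at least 4 colors are needed.
4 colors suffice: color red → {D, G}; color blue → {A, E}; color green → {C, F}; color yellow → {B}. Every edge joins two different colors.

4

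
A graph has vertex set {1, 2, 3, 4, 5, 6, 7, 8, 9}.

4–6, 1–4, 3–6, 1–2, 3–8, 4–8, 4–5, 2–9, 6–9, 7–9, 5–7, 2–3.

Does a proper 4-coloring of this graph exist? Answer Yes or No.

Yes

The chromatic number is 3. The cycle 6-3-2-1-4-6 has odd length 5, so it cannot be 2-colored; at least 3 colors are needed.
3 colors suffice: 1=b, 2=a, 3=b, 4=a, 5=b, 6=c, 7=a, 8=c, 9=b.
Since 4 ≥ 3, a proper 4-coloring certainly exists.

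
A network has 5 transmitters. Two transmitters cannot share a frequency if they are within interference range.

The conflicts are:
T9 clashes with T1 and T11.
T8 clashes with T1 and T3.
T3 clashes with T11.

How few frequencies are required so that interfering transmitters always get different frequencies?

The cycle T11-T9-T1-T8-T3-T11 has odd length 5, so it cannot be 2-colored; at least 3 frequencies are needed.
3 frequencies suffice: frequency 1 → {T1, T11}; frequency 2 → {T9, T8}; frequency 3 → {T3}. No two conflicting transmitters share a frequency.

3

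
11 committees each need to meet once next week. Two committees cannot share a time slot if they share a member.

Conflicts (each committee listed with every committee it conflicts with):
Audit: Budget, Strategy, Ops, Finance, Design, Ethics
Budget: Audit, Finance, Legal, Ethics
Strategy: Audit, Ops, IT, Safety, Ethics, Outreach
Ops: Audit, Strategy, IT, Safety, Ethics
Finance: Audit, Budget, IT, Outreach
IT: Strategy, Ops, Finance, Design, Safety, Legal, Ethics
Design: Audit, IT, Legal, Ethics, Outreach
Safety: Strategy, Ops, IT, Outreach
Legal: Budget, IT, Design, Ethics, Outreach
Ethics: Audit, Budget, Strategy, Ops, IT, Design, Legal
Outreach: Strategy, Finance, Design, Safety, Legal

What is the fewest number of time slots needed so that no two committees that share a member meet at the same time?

Strategy, Ops, IT, Safety are mutually in conflict, so at least 4 time slots are needed.
4 time slots suffice: time slot 1 → {Finance, Safety, Ethics}; time slot 2 → {Audit, IT, Outreach}; time slot 3 → {Budget, Strategy, Design}; time slot 4 → {Ops, Legal}. No two conflicting committees share a time slot.

4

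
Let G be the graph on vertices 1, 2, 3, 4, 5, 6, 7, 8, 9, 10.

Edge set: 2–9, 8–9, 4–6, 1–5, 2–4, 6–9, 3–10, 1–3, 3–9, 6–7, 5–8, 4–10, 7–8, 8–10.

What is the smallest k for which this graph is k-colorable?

The cycle 6-9-3-10-4-6 has odd length 5, so it cannot be 2-colored; at least 3 colors are needed.
One proper 3-coloring: 1=green, 2=blue, 3=blue, 4=green, 5=red, 6=blue, 7=red, 8=blue, 9=red, 10=red. Each edge has distinct colors on its endpoints.

3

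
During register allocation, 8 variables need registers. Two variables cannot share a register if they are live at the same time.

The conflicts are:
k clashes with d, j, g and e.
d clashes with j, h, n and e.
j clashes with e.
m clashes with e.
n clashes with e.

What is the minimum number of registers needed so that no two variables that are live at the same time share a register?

4

k, d, j, e are mutually in conflict, so at least 4 registers are needed.
4 registers suffice: register 1 → {g, h, e}; register 2 → {d, m}; register 3 → {k, n}; register 4 → {j}. No two conflicting variables share a register.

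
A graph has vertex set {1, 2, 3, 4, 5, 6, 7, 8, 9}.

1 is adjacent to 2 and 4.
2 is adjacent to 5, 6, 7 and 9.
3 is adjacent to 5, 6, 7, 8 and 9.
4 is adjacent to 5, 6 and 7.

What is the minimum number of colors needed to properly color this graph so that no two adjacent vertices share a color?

3 and 8 are adjacent, so at least 2 colors are needed.
2 colors suffice: color red → {2, 3, 4}; color blue → {1, 5, 6, 7, 8, 9}. No two adjacent vertices share a color.

2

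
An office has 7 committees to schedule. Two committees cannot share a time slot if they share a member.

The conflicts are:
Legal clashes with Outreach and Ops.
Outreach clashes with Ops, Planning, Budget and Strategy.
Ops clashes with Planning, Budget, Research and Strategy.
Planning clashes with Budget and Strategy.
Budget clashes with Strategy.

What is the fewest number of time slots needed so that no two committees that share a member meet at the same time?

5

Outreach, Ops, Planning, Budget, Strategy pairwise conflict, so at least 5 time slots are needed.
A valid assignment using 5 time slots: Legal=3, Outreach=2, Ops=1, Planning=3, Budget=5, Research=2, Strategy=4. No two conflicting committees share a time slot.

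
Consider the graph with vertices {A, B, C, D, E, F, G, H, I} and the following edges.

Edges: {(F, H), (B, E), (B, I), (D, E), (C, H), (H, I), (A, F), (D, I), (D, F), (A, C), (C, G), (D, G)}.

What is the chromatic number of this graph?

The cycle C-A-F-D-G-C has odd length 5, so it cannot be 2-colored; at least 3 colors are needed.
One proper 3-coloring: A=3, B=1, C=1, D=1, E=2, F=2, G=2, H=3, I=2. No two adjacent vertices share a color.

3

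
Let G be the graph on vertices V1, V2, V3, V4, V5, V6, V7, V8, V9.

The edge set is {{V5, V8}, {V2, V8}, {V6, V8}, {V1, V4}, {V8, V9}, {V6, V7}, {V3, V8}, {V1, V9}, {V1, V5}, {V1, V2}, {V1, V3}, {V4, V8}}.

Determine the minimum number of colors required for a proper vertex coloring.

V5 and V8 are adjacent, so at least 2 colors are needed.
2 colors suffice: color red → {V1, V7, V8}; color blue → {V2, V3, V4, V5, V6, V9}. No two adjacent vertices share a color.

2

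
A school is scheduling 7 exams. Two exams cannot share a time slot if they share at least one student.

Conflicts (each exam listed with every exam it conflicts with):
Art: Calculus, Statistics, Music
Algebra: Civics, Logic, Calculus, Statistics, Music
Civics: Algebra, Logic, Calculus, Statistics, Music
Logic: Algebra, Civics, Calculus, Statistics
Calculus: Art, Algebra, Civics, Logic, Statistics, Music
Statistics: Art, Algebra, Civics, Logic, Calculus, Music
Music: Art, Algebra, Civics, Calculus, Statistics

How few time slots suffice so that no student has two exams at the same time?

Algebra, Civics, Calculus, Statistics, Music are mutually in conflict, so at least 5 time slots are needed.
Using 5 time slots: Art=4, Algebra=4, Civics=5, Logic=3, Calculus=2, Statistics=1, Music=3. Every pair that conflicts lands in different time slots.

5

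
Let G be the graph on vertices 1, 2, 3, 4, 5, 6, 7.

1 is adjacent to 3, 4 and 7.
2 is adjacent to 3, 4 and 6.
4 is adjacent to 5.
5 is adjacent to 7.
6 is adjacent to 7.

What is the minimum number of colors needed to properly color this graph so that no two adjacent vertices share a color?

3

The cycle 1-3-2-6-7-1 has odd length 5, so it cannot be 2-colored; at least 3 colors are needed.
One proper 3-coloring: 1=a, 2=a, 3=b, 4=b, 5=a, 6=c, 7=b. Each edge has distinct colors on its endpoints.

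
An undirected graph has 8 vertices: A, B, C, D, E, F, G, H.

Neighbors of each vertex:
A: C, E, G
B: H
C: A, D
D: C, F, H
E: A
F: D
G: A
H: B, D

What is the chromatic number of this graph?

2

A and C are adjacent, so at least 2 colors are needed.
2 colors suffice: A=1, B=1, C=2, D=1, E=2, F=2, G=2, H=2. Each edge has distinct colors on its endpoints.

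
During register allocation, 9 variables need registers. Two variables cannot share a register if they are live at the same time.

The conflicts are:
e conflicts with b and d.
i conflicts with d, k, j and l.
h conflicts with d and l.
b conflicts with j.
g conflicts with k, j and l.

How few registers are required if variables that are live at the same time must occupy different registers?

The cycle b-e-d-i-j-b has odd length 5, so it cannot be 2-colored; at least 3 registers are needed.
3 registers suffice: register 1 → {i, h, b, g}; register 2 → {d, k, j, l}; register 3 → {e}. Every pair that conflicts lands in different registers.

3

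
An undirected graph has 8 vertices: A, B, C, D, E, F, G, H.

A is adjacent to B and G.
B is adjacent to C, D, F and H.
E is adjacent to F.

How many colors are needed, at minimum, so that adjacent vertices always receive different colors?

2

B and D are adjacent, so at least 2 colors are needed.
A valid assignment using 2 colors: A=2, B=1, C=2, D=2, E=1, F=2, G=1, H=2. Each edge has distinct colors on its endpoints.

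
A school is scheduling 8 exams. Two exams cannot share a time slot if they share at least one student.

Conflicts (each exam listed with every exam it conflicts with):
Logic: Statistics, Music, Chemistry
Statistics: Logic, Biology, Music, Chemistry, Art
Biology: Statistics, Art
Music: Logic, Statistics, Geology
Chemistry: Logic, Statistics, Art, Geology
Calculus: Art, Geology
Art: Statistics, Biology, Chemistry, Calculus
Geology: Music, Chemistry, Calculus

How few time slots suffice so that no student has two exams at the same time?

3

Logic, Statistics, Chemistry pairwise conflict, so at least 3 time slots are needed.
3 time slots suffice: Logic=3, Statistics=1, Biology=2, Music=2, Chemistry=2, Calculus=2, Art=3, Geology=1. Each listed conflict is separated.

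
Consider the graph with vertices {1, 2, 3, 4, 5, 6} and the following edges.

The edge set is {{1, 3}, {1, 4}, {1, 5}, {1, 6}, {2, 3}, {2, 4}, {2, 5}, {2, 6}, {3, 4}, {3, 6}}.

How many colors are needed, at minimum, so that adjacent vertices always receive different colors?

1, 3, 6 are mutually adjacent, so at least 3 colors are needed.
3 colors suffice: color a → {3, 5}; color b → {1, 2}; color c → {4, 6}. Each edge has distinct colors on its endpoints.

3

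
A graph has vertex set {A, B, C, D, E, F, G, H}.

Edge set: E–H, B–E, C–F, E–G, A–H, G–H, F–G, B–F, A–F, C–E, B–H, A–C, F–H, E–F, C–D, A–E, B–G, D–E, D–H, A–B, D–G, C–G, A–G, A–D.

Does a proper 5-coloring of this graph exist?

A, B, E, F, G, H form a clique, so at least 6 colors are needed.
So 5 colors are not enough.

No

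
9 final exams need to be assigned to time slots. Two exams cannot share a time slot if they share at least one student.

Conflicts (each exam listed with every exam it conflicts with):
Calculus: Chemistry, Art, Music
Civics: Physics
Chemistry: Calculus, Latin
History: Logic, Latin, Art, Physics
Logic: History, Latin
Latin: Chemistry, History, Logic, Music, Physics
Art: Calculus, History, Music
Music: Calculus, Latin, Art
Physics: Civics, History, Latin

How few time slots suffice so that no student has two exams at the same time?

3

History, Latin, Physics all conflict with each other, so at least 3 time slots are needed.
3 time slots suffice: time slot 1 → {Calculus, Civics, Latin}; time slot 2 → {Chemistry, History, Music}; time slot 3 → {Logic, Art, Physics}. Each listed conflict is separated.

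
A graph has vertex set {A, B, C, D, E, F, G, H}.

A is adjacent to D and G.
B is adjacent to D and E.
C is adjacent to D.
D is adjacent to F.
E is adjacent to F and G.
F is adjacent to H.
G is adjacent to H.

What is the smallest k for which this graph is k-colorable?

3

The cycle G-E-B-D-A-G has odd length 5, so it cannot be 2-colored; at least 3 colors are needed.
3 colors suffice: color 1 → {D, E, H}; color 2 → {B, C, F, G}; color 3 → {A}. Each edge has distinct colors on its endpoints.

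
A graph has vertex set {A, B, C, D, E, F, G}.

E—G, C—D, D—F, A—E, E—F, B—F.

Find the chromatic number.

B and F are adjacent, so at least 2 colors are needed.
2 colors suffice: color 1 → {A, C, F, G}; color 2 → {B, D, E}. Each edge has distinct colors on its endpoints.

2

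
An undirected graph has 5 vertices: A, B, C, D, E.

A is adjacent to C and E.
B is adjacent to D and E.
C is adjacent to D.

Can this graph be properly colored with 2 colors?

No

The cycle A-C-D-B-E-A has odd length 5, so it cannot be 2-colored; at least 3 colors are needed.
So 2 colors are not enough.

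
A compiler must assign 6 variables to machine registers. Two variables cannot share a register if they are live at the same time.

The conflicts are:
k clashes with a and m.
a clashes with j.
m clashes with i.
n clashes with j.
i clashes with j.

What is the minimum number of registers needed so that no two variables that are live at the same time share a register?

The cycle i-j-a-k-m-i has odd length 5, so it cannot be 2-colored; at least 3 registers are needed.
3 registers suffice: register 1 → {m, j}; register 2 → {a, n, i}; register 3 → {k}. Every pair that conflicts lands in different registers.

3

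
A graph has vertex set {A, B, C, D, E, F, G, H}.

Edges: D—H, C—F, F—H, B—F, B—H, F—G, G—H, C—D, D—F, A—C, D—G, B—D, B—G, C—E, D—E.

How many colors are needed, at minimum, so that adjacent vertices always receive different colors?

5

B, D, F, G, H are pairwise adjacent (a clique of size 5), so at least 5 colors are needed.
5 colors suffice: color 1 → {A, D}; color 2 → {E, F}; color 3 → {C, H}; color 4 → {B}; color 5 → {G}. No two adjacent vertices share a color.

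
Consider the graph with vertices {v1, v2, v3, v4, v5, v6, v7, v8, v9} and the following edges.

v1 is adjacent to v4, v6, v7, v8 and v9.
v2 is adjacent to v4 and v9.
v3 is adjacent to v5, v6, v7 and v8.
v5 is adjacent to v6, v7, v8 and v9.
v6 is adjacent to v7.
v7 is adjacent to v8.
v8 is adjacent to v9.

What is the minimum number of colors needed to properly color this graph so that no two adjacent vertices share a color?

4

v3, v5, v6, v7 are mutually adjacent (a clique of size 4), so at least 4 colors are needed.
4 colors suffice: color 1 → {v1, v2, v5}; color 2 → {v4, v7, v9}; color 3 → {v6, v8}; color 4 → {v3}. Every edge joins two different colors.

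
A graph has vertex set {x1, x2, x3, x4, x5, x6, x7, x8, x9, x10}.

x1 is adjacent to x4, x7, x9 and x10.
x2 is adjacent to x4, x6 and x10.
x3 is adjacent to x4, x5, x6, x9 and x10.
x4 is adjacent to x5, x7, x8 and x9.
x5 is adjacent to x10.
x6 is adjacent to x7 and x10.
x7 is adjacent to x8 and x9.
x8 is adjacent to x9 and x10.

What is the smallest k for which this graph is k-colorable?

x1, x4, x7, x9 form a clique, so at least 4 colors are needed.
4 colors suffice: color R → {x4, x10}; color B → {x2, x3, x7}; color G → {x5, x6, x9}; color Y → {x1, x8}. Each edge has distinct colors on its endpoints.

4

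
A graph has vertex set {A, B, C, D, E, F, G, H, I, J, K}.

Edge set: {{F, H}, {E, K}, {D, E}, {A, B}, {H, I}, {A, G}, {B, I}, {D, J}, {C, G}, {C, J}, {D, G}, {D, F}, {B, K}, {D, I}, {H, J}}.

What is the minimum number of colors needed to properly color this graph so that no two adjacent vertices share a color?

The cycle E-D-I-B-K-E has odd length 5, so it cannot be 2-colored; at least 3 colors are needed.
3 colors suffice: A=3, B=1, C=1, D=1, E=2, F=2, G=2, H=1, I=2, J=2, K=3. Each edge has distinct colors on its endpoints.

3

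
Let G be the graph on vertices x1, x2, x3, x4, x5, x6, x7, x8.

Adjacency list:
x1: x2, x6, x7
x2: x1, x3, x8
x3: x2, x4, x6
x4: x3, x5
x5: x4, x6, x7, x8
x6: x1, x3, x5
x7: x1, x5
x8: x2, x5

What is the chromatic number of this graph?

3

The cycle x7-x1-x2-x8-x5-x7 has odd length 5, so it cannot be 2-colored; at least 3 colors are needed.
3 colors suffice: color red → {x2, x5}; color blue → {x1, x3, x8}; color green → {x4, x6, x7}. Every edge joins two different colors.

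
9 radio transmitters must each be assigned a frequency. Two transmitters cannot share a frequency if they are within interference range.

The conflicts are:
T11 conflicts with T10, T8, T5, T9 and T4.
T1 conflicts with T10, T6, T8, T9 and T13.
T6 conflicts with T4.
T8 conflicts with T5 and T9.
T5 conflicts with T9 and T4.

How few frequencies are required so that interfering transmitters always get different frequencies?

4

T11, T8, T5, T9 are mutually in conflict, so at least 4 frequencies are needed.
4 frequencies suffice: frequency 1 → {T11, T1}; frequency 2 → {T10, T8, T13, T4}; frequency 3 → {T6, T5}; frequency 4 → {T9}. No two conflicting transmitters share a frequency.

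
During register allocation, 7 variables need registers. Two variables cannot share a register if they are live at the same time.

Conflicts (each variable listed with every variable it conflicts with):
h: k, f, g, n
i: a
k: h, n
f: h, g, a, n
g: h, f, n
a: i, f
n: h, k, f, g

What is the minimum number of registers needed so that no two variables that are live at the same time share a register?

4

h, f, g, n pairwise conflict, so at least 4 registers are needed.
Using 4 registers: h=1, i=2, k=3, f=3, g=4, a=1, n=2. Each listed conflict is separated.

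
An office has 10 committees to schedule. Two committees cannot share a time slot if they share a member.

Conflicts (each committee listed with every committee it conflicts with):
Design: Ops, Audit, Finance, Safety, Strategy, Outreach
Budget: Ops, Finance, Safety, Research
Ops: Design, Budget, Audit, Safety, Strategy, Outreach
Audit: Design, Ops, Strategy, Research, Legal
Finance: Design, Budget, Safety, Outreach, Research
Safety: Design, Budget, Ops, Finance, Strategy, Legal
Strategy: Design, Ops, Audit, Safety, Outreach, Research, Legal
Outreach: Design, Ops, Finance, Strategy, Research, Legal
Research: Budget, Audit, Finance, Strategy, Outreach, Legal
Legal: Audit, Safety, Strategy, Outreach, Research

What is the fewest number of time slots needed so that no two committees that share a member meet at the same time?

Audit, Strategy, Research, Legal are mutually in conflict, so at least 4 time slots are needed.
Using 4 time slots: Design=3, Budget=3, Ops=2, Audit=4, Finance=1, Safety=4, Strategy=1, Outreach=4, Research=2, Legal=3. No two conflicting committees share a time slot.

4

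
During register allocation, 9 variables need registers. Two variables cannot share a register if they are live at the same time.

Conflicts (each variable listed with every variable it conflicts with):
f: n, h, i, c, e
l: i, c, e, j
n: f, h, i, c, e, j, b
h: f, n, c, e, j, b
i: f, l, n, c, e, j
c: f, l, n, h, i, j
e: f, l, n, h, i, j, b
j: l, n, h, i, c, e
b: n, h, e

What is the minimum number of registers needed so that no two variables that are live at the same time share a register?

f, n, i, e all conflict with each other, so at least 4 registers are needed.
4 registers suffice: register 1 → {c, e}; register 2 → {l, n}; register 3 → {h, i}; register 4 → {f, j, b}. Every pair that conflicts lands in different registers.

4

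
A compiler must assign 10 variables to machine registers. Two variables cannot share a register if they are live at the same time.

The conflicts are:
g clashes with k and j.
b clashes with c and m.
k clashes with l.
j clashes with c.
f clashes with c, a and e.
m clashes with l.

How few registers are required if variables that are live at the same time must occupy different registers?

The cycle k-g-j-c-b-m-l-k has odd length 7, so it cannot be 2-colored; at least 3 registers are needed.
3 registers suffice: g=1, b=2, k=3, j=2, f=2, c=1, m=1, a=1, l=2, e=1. Each listed conflict is separated.

3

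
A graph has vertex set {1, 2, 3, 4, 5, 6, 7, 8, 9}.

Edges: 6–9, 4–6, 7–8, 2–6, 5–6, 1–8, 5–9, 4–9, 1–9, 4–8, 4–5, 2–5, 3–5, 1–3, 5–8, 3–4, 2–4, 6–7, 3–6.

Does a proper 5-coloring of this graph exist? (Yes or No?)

The chromatic number is 4. 4, 5, 6, 9 form a clique, so at least 4 colors are needed.
4 colors suffice: color red → {6, 8}; color blue → {1, 5, 7}; color green → {4}; color yellow → {2, 3, 9}.
Since 5 ≥ 4, a proper 5-coloring certainly exists.

Yes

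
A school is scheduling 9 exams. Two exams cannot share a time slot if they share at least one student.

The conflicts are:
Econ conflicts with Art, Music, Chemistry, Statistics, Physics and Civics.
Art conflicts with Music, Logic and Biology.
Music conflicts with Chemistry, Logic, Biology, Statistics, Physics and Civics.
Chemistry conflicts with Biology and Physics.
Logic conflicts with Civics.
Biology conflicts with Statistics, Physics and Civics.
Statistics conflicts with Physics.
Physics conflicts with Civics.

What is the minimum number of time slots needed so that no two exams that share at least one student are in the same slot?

Econ, Music, Statistics, Physics pairwise conflict, so at least 4 time slots are needed.
4 time slots suffice: time slot 1 → {Music}; time slot 2 → {Econ, Logic, Biology}; time slot 3 → {Art, Physics}; time slot 4 → {Chemistry, Statistics, Civics}. No two conflicting exams share a time slot.

4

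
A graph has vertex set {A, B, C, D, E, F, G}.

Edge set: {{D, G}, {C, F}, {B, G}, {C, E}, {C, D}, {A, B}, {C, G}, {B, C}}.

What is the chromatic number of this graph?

3

B, C, G are pairwise adjacent, so at least 3 colors are needed.
3 colors suffice: color 1 → {A, C}; color 2 → {B, D, E, F}; color 3 → {G}. Each edge has distinct colors on its endpoints.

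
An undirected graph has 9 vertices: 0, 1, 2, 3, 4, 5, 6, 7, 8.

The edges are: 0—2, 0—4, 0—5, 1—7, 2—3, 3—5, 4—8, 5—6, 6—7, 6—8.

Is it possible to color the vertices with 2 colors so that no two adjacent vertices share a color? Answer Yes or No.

No

The cycle 4-0-5-6-8-4 has odd length 5, so it cannot be 2-colored; at least 3 colors are needed.
So 2 colors are not enough.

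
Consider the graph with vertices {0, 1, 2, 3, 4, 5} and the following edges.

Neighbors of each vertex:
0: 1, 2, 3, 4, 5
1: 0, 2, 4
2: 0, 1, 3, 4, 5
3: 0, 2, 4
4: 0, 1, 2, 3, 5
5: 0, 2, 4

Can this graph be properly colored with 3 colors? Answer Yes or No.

0, 2, 3, 4 form a clique, so at least 4 colors are needed.
So 3 colors are not enough.

No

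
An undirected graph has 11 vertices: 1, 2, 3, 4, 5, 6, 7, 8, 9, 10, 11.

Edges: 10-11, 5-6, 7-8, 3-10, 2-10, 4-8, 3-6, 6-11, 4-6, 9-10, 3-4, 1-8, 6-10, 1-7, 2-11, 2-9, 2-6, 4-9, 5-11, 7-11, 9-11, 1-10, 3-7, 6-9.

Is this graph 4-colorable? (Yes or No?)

2, 6, 9, 10, 11 are mutually adjacent (a clique of size 5), so at least 5 colors are needed.
So 4 colors are not enough.

No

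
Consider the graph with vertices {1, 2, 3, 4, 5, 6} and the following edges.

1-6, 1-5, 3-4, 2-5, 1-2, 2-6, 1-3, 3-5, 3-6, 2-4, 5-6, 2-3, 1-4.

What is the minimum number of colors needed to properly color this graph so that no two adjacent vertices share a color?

1, 2, 3, 5, 6 are mutually adjacent (a clique of size 5), so at least 5 colors are needed.
One proper 5-coloring: 1=blue, 2=red, 3=green, 4=yellow, 5=yellow, 6=purple. No two adjacent vertices share a color.

5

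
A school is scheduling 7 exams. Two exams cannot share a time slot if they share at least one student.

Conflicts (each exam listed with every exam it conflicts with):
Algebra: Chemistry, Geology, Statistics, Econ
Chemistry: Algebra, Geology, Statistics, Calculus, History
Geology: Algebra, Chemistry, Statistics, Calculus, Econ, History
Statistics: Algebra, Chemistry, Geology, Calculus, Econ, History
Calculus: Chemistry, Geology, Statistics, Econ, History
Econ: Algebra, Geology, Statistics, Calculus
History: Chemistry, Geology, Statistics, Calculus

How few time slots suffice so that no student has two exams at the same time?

Chemistry, Geology, Statistics, Calculus, History all conflict with each other, so at least 5 time slots are needed.
5 time slots suffice: time slot 1 → {Geology}; time slot 2 → {Statistics}; time slot 3 → {Algebra, Calculus}; time slot 4 → {Chemistry, Econ}; time slot 5 → {History}. Every pair that conflicts lands in different time slots.

5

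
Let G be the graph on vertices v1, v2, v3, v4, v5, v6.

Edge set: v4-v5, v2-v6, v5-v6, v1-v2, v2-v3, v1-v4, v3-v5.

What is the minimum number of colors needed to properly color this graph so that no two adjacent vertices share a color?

3

The cycle v5-v6-v2-v1-v4-v5 has odd length 5, so it cannot be 2-colored; at least 3 colors are needed.
3 colors suffice: v1=2, v2=1, v3=2, v4=3, v5=1, v6=2. Every edge joins two different colors.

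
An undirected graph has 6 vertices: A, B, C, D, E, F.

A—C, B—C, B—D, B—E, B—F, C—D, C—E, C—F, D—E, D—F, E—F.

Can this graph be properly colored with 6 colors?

Yes

The chromatic number is 5. B, C, D, E, F are mutually adjacent (a clique of size 5), so at least 5 colors are needed.
5 colors suffice: A=blue, B=green, C=red, D=purple, E=blue, F=yellow.
Since 6 ≥ 5, a proper 6-coloring certainly exists.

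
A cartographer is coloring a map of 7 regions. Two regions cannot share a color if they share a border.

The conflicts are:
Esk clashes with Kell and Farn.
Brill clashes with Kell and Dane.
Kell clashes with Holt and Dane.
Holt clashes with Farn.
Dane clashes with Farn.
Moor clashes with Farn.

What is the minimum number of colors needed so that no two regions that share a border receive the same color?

Brill, Kell, Dane are mutually in conflict, so at least 3 colors are needed.
One proper 3-coloring: Esk=2, Brill=3, Kell=1, Holt=2, Dane=2, Moor=2, Farn=1. Every pair that conflicts lands in different colors.

3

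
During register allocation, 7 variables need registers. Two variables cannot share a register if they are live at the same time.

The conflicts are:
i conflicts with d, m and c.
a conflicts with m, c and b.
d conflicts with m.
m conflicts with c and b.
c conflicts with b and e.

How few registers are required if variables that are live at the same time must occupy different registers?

a, m, c, b all conflict with each other, so at least 4 registers are needed.
4 registers suffice: i=3, a=3, d=2, m=1, c=2, b=4, e=1. Each listed conflict is separated.

4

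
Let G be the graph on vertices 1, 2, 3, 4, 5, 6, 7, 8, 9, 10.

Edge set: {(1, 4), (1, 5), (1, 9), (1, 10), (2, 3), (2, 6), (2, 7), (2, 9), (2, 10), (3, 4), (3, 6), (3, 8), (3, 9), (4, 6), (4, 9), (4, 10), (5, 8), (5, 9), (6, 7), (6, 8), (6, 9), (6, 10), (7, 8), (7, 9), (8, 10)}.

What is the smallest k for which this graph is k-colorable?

4

2, 3, 6, 9 are pairwise adjacent (a clique of size 4), so at least 4 colors are needed.
4 colors suffice: color red → {1, 6}; color blue → {9, 10}; color green → {3, 5, 7}; color yellow → {2, 4, 8}. No two adjacent vertices share a color.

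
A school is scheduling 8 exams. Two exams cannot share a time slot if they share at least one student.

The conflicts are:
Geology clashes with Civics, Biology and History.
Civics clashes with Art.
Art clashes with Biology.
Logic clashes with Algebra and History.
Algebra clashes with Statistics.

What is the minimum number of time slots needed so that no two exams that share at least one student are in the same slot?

2

Art and Biology conflict, so at least 2 time slots are needed.
2 time slots suffice: time slot 1 → {Geology, Art, Logic, Statistics}; time slot 2 → {Civics, Algebra, Biology, History}. Each listed conflict is separated.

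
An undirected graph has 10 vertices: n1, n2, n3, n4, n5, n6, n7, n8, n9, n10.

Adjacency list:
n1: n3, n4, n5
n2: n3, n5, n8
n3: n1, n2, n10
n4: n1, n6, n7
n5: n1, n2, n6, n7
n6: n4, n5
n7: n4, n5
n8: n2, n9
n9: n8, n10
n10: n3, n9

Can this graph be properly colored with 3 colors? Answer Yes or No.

Yes

The chromatic number is 3. The cycle n2-n8-n9-n10-n3-n2 has odd length 5, so it cannot be 2-colored; at least 3 colors are needed.
One proper 3-coloring: n1=B, n2=B, n3=R, n4=R, n5=R, n6=B, n7=B, n8=G, n9=R, n10=B.
That is already a proper 3-coloring.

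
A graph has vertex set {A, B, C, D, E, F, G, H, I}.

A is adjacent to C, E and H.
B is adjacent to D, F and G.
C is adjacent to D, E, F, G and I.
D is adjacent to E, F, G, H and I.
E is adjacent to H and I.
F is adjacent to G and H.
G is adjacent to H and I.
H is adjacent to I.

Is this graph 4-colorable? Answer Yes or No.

The chromatic number is 4. D, G, H, I form a clique, so at least 4 colors are needed.
4 colors suffice: A=red, B=blue, C=blue, D=red, E=green, F=yellow, G=green, H=blue, I=yellow.
That is already a proper 4-coloring.

Yes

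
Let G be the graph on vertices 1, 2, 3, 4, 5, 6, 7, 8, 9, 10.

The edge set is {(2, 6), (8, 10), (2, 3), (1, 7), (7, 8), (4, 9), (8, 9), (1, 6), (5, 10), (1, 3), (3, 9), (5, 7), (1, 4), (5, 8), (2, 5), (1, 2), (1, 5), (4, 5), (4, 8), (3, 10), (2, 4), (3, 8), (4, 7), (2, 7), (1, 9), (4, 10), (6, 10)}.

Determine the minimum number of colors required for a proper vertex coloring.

1, 2, 4, 5, 7 are mutually adjacent (a clique of size 5), so at least 5 colors are needed.
5 colors suffice: color red → {1, 8}; color blue → {3, 4, 6}; color green → {2, 9, 10}; color yellow → {5}; color purple → {7}. Each edge has distinct colors on its endpoints.

5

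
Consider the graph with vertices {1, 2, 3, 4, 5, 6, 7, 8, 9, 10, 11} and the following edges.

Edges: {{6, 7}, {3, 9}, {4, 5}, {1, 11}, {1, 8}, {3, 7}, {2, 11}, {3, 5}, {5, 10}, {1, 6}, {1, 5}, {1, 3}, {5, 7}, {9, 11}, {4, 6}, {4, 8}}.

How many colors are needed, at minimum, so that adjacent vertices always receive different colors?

3

3, 5, 7 form a triangle, so at least 3 colors are needed.
One proper 3-coloring: 1=a, 2=a, 3=c, 4=a, 5=b, 6=b, 7=a, 8=b, 9=a, 10=a, 11=b. Every edge joins two different colors.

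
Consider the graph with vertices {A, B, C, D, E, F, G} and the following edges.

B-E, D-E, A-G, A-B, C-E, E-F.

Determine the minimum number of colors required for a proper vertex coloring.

2

A and G are adjacent, so at least 2 colors are needed.
2 colors suffice: color red → {A, E}; color blue → {B, C, D, F, G}. Every edge joins two different colors.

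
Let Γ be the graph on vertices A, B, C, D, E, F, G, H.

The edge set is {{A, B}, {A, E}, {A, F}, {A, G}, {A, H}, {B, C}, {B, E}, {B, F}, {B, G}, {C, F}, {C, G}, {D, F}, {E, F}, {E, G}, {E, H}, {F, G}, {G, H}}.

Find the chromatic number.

5

A, B, E, F, G are mutually adjacent (a clique of size 5), so at least 5 colors are needed.
5 colors suffice: color 1 → {D, G}; color 2 → {F, H}; color 3 → {A, C}; color 4 → {B}; color 5 → {E}. Each edge has distinct colors on its endpoints.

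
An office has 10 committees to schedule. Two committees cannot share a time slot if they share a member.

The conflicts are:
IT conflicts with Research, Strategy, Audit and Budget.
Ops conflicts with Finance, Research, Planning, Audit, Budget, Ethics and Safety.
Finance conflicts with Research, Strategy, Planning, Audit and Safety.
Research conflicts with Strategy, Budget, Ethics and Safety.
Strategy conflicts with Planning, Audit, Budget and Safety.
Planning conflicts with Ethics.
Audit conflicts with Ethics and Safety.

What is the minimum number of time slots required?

Finance, Research, Strategy, Safety pairwise conflict, so at least 4 time slots are needed.
Using 4 time slots: IT=4, Ops=2, Finance=3, Research=1, Strategy=2, Planning=1, Audit=1, Budget=3, Ethics=3, Safety=4. No two conflicting committees share a time slot.

4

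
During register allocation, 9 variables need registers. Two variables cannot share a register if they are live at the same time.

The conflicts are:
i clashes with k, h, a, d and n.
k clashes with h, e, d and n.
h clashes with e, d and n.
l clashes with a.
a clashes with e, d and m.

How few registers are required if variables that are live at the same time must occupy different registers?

4

i, k, h, d are mutually in conflict, so at least 4 registers are needed.
4 registers suffice: register 1 → {h, a}; register 2 → {i, l, e, m}; register 3 → {k}; register 4 → {d, n}. Each listed conflict is separated.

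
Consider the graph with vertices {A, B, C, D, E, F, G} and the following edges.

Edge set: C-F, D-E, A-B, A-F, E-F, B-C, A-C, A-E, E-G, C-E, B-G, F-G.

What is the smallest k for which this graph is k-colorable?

4

A, C, E, F are pairwise adjacent (a clique of size 4), so at least 4 colors are needed.
A valid assignment using 4 colors: A=4, B=1, C=2, D=2, E=1, F=3, G=2. Every edge joins two different colors.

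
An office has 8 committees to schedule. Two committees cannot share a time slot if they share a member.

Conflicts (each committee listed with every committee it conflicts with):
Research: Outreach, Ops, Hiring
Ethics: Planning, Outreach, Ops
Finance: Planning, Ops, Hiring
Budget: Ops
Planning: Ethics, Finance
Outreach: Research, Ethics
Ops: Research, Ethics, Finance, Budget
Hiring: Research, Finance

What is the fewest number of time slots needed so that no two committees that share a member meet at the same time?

2

Finance and Planning conflict, so at least 2 time slots are needed.
2 time slots suffice: time slot 1 → {Planning, Outreach, Ops, Hiring}; time slot 2 → {Research, Ethics, Finance, Budget}. No two conflicting committees share a time slot.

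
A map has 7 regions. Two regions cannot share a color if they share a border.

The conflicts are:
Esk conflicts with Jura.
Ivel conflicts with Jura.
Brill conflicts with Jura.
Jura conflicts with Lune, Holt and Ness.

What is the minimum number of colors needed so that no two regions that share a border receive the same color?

Jura and Lune conflict, so at least 2 colors are needed.
A valid assignment using 2 colors: Esk=2, Ivel=2, Brill=2, Jura=1, Lune=2, Holt=2, Ness=2. No two conflicting regions share a color.

2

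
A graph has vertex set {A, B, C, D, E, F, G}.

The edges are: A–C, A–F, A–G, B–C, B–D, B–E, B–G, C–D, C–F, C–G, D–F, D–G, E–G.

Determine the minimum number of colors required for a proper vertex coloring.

B, C, D, G form a clique, so at least 4 colors are needed.
4 colors suffice: color 1 → {C, E}; color 2 → {F, G}; color 3 → {A, B}; color 4 → {D}. Every edge joins two different colors.

4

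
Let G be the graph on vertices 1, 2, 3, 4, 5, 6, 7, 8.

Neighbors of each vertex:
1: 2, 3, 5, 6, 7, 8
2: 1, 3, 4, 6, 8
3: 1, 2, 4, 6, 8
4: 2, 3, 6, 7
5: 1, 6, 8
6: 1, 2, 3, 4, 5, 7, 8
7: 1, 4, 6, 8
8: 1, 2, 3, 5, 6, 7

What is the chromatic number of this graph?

5

1, 2, 3, 6, 8 form a clique, so at least 5 colors are needed.
A valid assignment using 5 colors: 1=b, 2=d, 3=e, 4=b, 5=d, 6=a, 7=d, 8=c. No two adjacent vertices share a color.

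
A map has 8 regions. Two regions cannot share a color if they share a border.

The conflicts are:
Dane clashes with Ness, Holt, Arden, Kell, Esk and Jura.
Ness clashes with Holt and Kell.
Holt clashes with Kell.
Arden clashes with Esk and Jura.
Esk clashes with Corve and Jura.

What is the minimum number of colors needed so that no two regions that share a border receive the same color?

Dane, Ness, Holt, Kell are mutually in conflict, so at least 4 colors are needed.
4 colors suffice: Dane=1, Ness=4, Holt=2, Arden=4, Kell=3, Esk=2, Corve=1, Jura=3. Every pair that conflicts lands in different colors.

4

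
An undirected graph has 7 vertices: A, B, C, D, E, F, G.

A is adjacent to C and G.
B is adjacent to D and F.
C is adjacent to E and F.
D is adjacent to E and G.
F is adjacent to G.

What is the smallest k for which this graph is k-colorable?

3

The cycle D-E-C-A-G-D has odd length 5, so it cannot be 2-colored; at least 3 colors are needed.
3 colors suffice: color 1 → {B, C, G}; color 2 → {A, D, F}; color 3 → {E}. No two adjacent vertices share a color.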